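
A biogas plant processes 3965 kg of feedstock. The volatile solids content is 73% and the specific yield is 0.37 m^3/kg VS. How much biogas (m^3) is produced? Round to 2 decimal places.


Compute volatile solids:
  VS = mass * VS_fraction = 3965 * 0.73 = 2894.45 kg
Calculate biogas volume:
  Biogas = VS * specific_yield = 2894.45 * 0.37
  Biogas = 1070.95 m^3

1070.95


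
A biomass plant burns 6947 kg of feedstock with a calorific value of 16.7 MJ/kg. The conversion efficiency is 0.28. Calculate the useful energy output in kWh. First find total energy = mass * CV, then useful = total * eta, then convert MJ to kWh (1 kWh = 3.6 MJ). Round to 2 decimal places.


Total energy = mass * CV = 6947 * 16.7 = 116014.9 MJ
Useful energy = total * eta = 116014.9 * 0.28 = 32484.17 MJ
Convert to kWh: 32484.17 / 3.6
Useful energy = 9023.38 kWh

9023.38


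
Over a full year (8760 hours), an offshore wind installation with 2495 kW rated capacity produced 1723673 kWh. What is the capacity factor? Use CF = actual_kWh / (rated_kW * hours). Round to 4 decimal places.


Capacity factor = actual output / maximum possible output
Maximum possible = rated * hours = 2495 * 8760 = 21856200 kWh
CF = 1723673 / 21856200
CF = 0.0789

0.0789


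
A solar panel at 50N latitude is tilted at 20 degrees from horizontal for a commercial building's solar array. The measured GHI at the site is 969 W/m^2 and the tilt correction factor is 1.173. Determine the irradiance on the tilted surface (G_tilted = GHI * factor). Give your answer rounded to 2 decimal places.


Identify the given values:
  GHI = 969 W/m^2, tilt correction factor = 1.173
Apply the formula G_tilted = GHI * factor:
  G_tilted = 969 * 1.173
  G_tilted = 1136.64 W/m^2

1136.64


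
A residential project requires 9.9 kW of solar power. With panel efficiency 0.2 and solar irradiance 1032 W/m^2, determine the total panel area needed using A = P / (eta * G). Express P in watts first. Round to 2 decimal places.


Convert target power to watts: P = 9.9 * 1000 = 9900.0 W
Compute denominator: eta * G = 0.2 * 1032 = 206.4
Required area A = P / (eta * G) = 9900.0 / 206.4
A = 47.97 m^2

47.97


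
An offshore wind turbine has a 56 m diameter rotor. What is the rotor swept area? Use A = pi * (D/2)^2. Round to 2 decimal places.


Compute the rotor radius:
  r = D / 2 = 56 / 2 = 28.0 m
Calculate swept area:
  A = pi * r^2 = pi * 28.0^2
  A = 2463.01 m^2

2463.01


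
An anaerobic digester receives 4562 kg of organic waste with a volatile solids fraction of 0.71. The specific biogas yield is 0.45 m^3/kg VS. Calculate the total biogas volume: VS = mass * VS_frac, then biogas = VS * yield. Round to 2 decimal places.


Compute volatile solids:
  VS = mass * VS_fraction = 4562 * 0.71 = 3239.02 kg
Calculate biogas volume:
  Biogas = VS * specific_yield = 3239.02 * 0.45
  Biogas = 1457.56 m^3

1457.56


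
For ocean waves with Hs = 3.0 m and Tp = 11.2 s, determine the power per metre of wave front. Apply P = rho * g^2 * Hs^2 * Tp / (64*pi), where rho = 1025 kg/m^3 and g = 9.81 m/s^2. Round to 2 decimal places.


Apply wave power formula:
  g^2 = 9.81^2 = 96.2361
  Hs^2 = 3.0^2 = 9.0
  Numerator = rho * g^2 * Hs^2 * Tp = 1025 * 96.2361 * 9.0 * 11.2 = 9943113.85
  Denominator = 64 * pi = 201.0619
  P = 9943113.85 / 201.0619 = 49452.99 W/m

49452.99


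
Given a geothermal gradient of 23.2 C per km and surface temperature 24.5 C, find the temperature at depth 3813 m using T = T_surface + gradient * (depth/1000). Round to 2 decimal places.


Convert depth to km: 3813 / 1000 = 3.813 km
Temperature increase = gradient * depth_km = 23.2 * 3.813 = 88.46 C
Temperature at depth = T_surface + delta_T = 24.5 + 88.46
T = 112.96 C

112.96


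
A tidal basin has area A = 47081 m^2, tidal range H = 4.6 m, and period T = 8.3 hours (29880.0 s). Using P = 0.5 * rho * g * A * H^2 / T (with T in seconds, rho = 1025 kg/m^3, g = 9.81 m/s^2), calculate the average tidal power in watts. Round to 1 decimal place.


Convert period to seconds: T = 8.3 * 3600 = 29880.0 s
H^2 = 4.6^2 = 21.16
P = 0.5 * rho * g * A * H^2 / T
P = 0.5 * 1025 * 9.81 * 47081 * 21.16 / 29880.0
P = 167626.9 W

167626.9


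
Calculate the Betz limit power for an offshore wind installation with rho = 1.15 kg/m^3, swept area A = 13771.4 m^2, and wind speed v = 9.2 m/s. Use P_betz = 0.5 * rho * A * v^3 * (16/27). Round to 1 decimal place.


The Betz coefficient Cp_max = 16/27 = 0.5926
v^3 = 9.2^3 = 778.688
P_betz = 0.5 * rho * A * v^3 * Cp_max
P_betz = 0.5 * 1.15 * 13771.4 * 778.688 * 0.5926
P_betz = 3653975.6 W

3653975.6


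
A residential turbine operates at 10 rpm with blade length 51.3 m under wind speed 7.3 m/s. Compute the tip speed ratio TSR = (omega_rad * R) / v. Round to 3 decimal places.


Convert rotational speed to rad/s:
  omega = 10 * 2 * pi / 60 = 1.0472 rad/s
Compute tip speed:
  v_tip = omega * R = 1.0472 * 51.3 = 53.721 m/s
Tip speed ratio:
  TSR = v_tip / v_wind = 53.721 / 7.3 = 7.359

7.359


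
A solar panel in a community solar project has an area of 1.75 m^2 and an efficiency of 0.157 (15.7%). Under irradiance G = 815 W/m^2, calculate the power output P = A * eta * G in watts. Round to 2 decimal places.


Use the solar power formula P = A * eta * G.
Given: A = 1.75 m^2, eta = 0.157, G = 815 W/m^2
P = 1.75 * 0.157 * 815
P = 223.92 W

223.92


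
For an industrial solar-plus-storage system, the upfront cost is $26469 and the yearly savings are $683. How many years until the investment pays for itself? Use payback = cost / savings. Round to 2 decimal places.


Simple payback period = initial cost / annual savings
Payback = 26469 / 683
Payback = 38.75 years

38.75


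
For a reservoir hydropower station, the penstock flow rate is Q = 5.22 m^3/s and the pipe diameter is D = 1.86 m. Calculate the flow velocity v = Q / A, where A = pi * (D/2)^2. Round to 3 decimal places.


Compute pipe cross-sectional area:
  A = pi * (D/2)^2 = pi * (1.86/2)^2 = 2.7172 m^2
Calculate velocity:
  v = Q / A = 5.22 / 2.7172
  v = 1.921 m/s

1.921


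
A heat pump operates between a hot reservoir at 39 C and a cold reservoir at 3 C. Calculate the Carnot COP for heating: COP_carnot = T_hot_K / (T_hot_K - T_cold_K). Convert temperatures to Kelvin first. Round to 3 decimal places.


Convert to Kelvin:
  T_hot = 39 + 273.15 = 312.15 K
  T_cold = 3 + 273.15 = 276.15 K
Apply Carnot COP formula:
  COP = T_hot_K / (T_hot_K - T_cold_K) = 312.15 / 36.0
  COP = 8.671

8.671


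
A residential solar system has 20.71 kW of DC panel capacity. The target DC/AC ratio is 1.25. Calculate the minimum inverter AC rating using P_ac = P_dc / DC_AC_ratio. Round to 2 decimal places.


The inverter AC capacity is determined by the DC/AC ratio.
Given: P_dc = 20.71 kW, DC/AC ratio = 1.25
P_ac = P_dc / ratio = 20.71 / 1.25
P_ac = 16.57 kW

16.57


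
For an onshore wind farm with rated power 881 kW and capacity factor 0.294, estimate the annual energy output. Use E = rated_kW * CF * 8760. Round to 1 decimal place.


Annual energy = rated_kW * capacity_factor * hours_per_year
Given: P_rated = 881 kW, CF = 0.294, hours = 8760
E = 881 * 0.294 * 8760
E = 2268962.6 kWh

2268962.6


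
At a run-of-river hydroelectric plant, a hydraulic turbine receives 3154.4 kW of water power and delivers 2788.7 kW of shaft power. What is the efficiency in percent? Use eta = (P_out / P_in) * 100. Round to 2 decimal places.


Turbine efficiency = (output power / input power) * 100
eta = (2788.7 / 3154.4) * 100
eta = 88.41%

88.41


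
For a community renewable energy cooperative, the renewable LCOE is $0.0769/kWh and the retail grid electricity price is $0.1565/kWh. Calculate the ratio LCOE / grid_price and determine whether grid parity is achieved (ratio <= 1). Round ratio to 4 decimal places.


Compare LCOE to grid price:
  LCOE = $0.0769/kWh, Grid price = $0.1565/kWh
  Ratio = LCOE / grid_price = 0.0769 / 0.1565 = 0.4914
  Grid parity achieved (ratio <= 1)? yes

0.4914


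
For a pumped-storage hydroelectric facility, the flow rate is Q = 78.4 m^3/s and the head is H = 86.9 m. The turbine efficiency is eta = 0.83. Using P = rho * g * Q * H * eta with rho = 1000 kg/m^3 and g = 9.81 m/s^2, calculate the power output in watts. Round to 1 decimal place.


Apply the hydropower formula P = rho * g * Q * H * eta
rho * g = 1000 * 9.81 = 9810.0
P = 9810.0 * 78.4 * 86.9 * 0.83
P = 55473164.2 W

55473164.2


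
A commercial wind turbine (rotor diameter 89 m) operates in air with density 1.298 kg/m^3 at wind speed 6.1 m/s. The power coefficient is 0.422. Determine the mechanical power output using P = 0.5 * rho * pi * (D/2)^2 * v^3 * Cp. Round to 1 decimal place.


Step 1 -- Compute swept area:
  A = pi * (D/2)^2 = pi * (89/2)^2 = 6221.14 m^2
Step 2 -- Apply wind power equation:
  P = 0.5 * rho * A * v^3 * Cp
  v^3 = 6.1^3 = 226.981
  P = 0.5 * 1.298 * 6221.14 * 226.981 * 0.422
  P = 386737.7 W

386737.7


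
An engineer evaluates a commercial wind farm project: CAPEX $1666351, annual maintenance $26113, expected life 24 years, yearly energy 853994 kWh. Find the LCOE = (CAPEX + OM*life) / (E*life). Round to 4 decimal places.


Total cost = CAPEX + OM * lifetime = 1666351 + 26113 * 24 = 1666351 + 626712 = 2293063
Total generation = annual * lifetime = 853994 * 24 = 20495856 kWh
LCOE = 2293063 / 20495856
LCOE = 0.1119 $/kWh

0.1119


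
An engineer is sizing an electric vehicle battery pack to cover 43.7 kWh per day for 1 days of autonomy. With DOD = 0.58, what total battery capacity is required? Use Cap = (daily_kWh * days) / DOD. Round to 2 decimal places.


Total energy needed = daily * days = 43.7 * 1 = 43.7 kWh
Account for depth of discharge:
  Cap = total_energy / DOD = 43.7 / 0.58
  Cap = 75.34 kWh

75.34


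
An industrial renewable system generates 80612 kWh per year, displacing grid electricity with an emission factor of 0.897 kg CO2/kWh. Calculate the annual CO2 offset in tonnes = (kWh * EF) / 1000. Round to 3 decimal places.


CO2 offset in kg = generation * emission_factor
CO2 offset = 80612 * 0.897 = 72308.96 kg
Convert to tonnes:
  CO2 offset = 72308.96 / 1000 = 72.309 tonnes

72.309


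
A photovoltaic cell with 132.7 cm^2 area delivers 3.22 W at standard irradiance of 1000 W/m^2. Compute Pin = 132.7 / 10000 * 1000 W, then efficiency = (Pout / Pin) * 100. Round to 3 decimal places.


First compute the input power:
  Pin = area_cm2 / 10000 * G = 132.7 / 10000 * 1000 = 13.27 W
Then compute efficiency:
  Efficiency = (Pout / Pin) * 100 = (3.22 / 13.27) * 100
  Efficiency = 24.265%

24.265


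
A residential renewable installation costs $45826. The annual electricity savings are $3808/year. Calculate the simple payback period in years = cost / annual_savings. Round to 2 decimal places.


Simple payback period = initial cost / annual savings
Payback = 45826 / 3808
Payback = 12.03 years

12.03


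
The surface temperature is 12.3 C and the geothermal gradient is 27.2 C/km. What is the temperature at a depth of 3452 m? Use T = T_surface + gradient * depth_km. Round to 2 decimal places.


Convert depth to km: 3452 / 1000 = 3.452 km
Temperature increase = gradient * depth_km = 27.2 * 3.452 = 93.89 C
Temperature at depth = T_surface + delta_T = 12.3 + 93.89
T = 106.19 C

106.19


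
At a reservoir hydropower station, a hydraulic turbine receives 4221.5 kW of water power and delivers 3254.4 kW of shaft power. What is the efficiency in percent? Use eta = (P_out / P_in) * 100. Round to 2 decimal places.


Turbine efficiency = (output power / input power) * 100
eta = (3254.4 / 4221.5) * 100
eta = 77.09%

77.09


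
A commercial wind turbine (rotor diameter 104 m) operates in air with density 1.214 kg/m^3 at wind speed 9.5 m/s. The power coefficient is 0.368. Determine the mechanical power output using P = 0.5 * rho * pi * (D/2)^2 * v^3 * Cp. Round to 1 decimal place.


Step 1 -- Compute swept area:
  A = pi * (D/2)^2 = pi * (104/2)^2 = 8494.87 m^2
Step 2 -- Apply wind power equation:
  P = 0.5 * rho * A * v^3 * Cp
  v^3 = 9.5^3 = 857.375
  P = 0.5 * 1.214 * 8494.87 * 857.375 * 0.368
  P = 1626911.3 W

1626911.3


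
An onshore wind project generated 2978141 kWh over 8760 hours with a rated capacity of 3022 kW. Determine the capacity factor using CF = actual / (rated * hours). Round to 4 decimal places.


Capacity factor = actual output / maximum possible output
Maximum possible = rated * hours = 3022 * 8760 = 26472720 kWh
CF = 2978141 / 26472720
CF = 0.1125

0.1125


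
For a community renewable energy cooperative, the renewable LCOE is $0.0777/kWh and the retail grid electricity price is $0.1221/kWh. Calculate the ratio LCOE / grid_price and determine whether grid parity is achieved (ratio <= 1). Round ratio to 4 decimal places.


Compare LCOE to grid price:
  LCOE = $0.0777/kWh, Grid price = $0.1221/kWh
  Ratio = LCOE / grid_price = 0.0777 / 0.1221 = 0.6364
  Grid parity achieved (ratio <= 1)? yes

0.6364


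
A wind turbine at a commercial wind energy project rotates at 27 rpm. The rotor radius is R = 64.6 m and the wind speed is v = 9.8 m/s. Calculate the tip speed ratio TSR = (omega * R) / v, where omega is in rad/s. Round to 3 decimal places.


Convert rotational speed to rad/s:
  omega = 27 * 2 * pi / 60 = 2.8274 rad/s
Compute tip speed:
  v_tip = omega * R = 2.8274 * 64.6 = 182.652 m/s
Tip speed ratio:
  TSR = v_tip / v_wind = 182.652 / 9.8 = 18.638

18.638


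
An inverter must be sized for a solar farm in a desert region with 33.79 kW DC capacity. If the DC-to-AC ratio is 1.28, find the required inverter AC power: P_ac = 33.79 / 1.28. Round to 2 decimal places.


The inverter AC capacity is determined by the DC/AC ratio.
Given: P_dc = 33.79 kW, DC/AC ratio = 1.28
P_ac = P_dc / ratio = 33.79 / 1.28
P_ac = 26.40 kW

26.40


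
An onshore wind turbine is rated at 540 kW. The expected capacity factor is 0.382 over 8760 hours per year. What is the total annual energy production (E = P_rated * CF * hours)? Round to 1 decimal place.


Annual energy = rated_kW * capacity_factor * hours_per_year
Given: P_rated = 540 kW, CF = 0.382, hours = 8760
E = 540 * 0.382 * 8760
E = 1807012.8 kWh

1807012.8


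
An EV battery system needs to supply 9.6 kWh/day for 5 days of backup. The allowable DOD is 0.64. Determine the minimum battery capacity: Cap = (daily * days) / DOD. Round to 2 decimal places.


Total energy needed = daily * days = 9.6 * 5 = 48.0 kWh
Account for depth of discharge:
  Cap = total_energy / DOD = 48.0 / 0.64
  Cap = 75.00 kWh

75.00


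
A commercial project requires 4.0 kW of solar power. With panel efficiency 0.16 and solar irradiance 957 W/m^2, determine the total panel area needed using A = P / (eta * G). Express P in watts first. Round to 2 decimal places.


Convert target power to watts: P = 4.0 * 1000 = 4000.0 W
Compute denominator: eta * G = 0.16 * 957 = 153.12
Required area A = P / (eta * G) = 4000.0 / 153.12
A = 26.12 m^2

26.12


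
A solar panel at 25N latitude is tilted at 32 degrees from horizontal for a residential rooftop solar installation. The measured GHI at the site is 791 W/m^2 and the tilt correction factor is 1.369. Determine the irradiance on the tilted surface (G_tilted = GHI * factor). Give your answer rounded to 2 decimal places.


Identify the given values:
  GHI = 791 W/m^2, tilt correction factor = 1.369
Apply the formula G_tilted = GHI * factor:
  G_tilted = 791 * 1.369
  G_tilted = 1082.88 W/m^2

1082.88


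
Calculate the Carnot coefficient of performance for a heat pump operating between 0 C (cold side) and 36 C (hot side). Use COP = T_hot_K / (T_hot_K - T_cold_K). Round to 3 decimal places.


Convert to Kelvin:
  T_hot = 36 + 273.15 = 309.15 K
  T_cold = 0 + 273.15 = 273.15 K
Apply Carnot COP formula:
  COP = T_hot_K / (T_hot_K - T_cold_K) = 309.15 / 36.0
  COP = 8.588

8.588


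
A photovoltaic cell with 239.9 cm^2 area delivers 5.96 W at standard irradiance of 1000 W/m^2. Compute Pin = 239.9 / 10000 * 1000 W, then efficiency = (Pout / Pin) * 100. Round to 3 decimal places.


First compute the input power:
  Pin = area_cm2 / 10000 * G = 239.9 / 10000 * 1000 = 23.99 W
Then compute efficiency:
  Efficiency = (Pout / Pin) * 100 = (5.96 / 23.99) * 100
  Efficiency = 24.844%

24.844


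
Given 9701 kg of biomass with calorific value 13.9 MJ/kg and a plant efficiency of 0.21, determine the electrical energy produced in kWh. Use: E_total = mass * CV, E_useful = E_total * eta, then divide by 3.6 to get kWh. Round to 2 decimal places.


Total energy = mass * CV = 9701 * 13.9 = 134843.9 MJ
Useful energy = total * eta = 134843.9 * 0.21 = 28317.22 MJ
Convert to kWh: 28317.22 / 3.6
Useful energy = 7865.89 kWh

7865.89


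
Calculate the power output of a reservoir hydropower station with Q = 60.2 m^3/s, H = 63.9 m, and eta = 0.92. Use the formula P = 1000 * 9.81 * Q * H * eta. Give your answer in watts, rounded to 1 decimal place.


Apply the hydropower formula P = rho * g * Q * H * eta
rho * g = 1000 * 9.81 = 9810.0
P = 9810.0 * 60.2 * 63.9 * 0.92
P = 34717958.9 W

34717958.9


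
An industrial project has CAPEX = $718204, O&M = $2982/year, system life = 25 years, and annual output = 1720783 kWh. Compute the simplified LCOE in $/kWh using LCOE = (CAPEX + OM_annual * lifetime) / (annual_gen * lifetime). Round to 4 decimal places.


Total cost = CAPEX + OM * lifetime = 718204 + 2982 * 25 = 718204 + 74550 = 792754
Total generation = annual * lifetime = 1720783 * 25 = 43019575 kWh
LCOE = 792754 / 43019575
LCOE = 0.0184 $/kWh

0.0184


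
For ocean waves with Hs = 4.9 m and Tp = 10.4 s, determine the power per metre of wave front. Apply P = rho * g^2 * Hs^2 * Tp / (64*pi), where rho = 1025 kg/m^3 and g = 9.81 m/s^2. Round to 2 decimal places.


Apply wave power formula:
  g^2 = 9.81^2 = 96.2361
  Hs^2 = 4.9^2 = 24.01
  Numerator = rho * g^2 * Hs^2 * Tp = 1025 * 96.2361 * 24.01 * 10.4 = 24631302.59
  Denominator = 64 * pi = 201.0619
  P = 24631302.59 / 201.0619 = 122506.05 W/m

122506.05


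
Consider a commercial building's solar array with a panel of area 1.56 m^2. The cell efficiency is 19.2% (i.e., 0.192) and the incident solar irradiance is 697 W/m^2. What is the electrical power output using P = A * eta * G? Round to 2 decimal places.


Use the solar power formula P = A * eta * G.
Given: A = 1.56 m^2, eta = 0.192, G = 697 W/m^2
P = 1.56 * 0.192 * 697
P = 208.77 W

208.77


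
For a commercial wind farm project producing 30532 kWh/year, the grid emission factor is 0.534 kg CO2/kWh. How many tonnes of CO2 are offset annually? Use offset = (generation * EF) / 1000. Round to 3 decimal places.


CO2 offset in kg = generation * emission_factor
CO2 offset = 30532 * 0.534 = 16304.09 kg
Convert to tonnes:
  CO2 offset = 16304.09 / 1000 = 16.304 tonnes

16.304


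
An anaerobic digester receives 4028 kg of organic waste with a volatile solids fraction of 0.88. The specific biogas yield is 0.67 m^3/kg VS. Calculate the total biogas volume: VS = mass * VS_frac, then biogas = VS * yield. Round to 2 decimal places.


Compute volatile solids:
  VS = mass * VS_fraction = 4028 * 0.88 = 3544.64 kg
Calculate biogas volume:
  Biogas = VS * specific_yield = 3544.64 * 0.67
  Biogas = 2374.91 m^3

2374.91


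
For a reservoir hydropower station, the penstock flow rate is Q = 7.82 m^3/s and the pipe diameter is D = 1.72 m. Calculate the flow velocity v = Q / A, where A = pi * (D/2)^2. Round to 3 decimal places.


Compute pipe cross-sectional area:
  A = pi * (D/2)^2 = pi * (1.72/2)^2 = 2.3235 m^2
Calculate velocity:
  v = Q / A = 7.82 / 2.3235
  v = 3.366 m/s

3.366


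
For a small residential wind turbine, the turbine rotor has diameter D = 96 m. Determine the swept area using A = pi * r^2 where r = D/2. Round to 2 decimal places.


Compute the rotor radius:
  r = D / 2 = 96 / 2 = 48.0 m
Calculate swept area:
  A = pi * r^2 = pi * 48.0^2
  A = 7238.23 m^2

7238.23


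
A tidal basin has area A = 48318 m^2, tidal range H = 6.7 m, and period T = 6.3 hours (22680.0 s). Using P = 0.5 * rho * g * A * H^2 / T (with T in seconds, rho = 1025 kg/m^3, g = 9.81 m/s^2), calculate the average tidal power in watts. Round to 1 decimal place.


Convert period to seconds: T = 6.3 * 3600 = 22680.0 s
H^2 = 6.7^2 = 44.89
P = 0.5 * rho * g * A * H^2 / T
P = 0.5 * 1025 * 9.81 * 48318 * 44.89 / 22680.0
P = 480815.4 W

480815.4


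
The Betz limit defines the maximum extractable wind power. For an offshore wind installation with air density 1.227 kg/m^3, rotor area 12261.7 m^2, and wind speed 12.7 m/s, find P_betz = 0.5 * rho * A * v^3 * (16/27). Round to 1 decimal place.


The Betz coefficient Cp_max = 16/27 = 0.5926
v^3 = 12.7^3 = 2048.383
P_betz = 0.5 * rho * A * v^3 * Cp_max
P_betz = 0.5 * 1.227 * 12261.7 * 2048.383 * 0.5926
P_betz = 9131300.5 W

9131300.5


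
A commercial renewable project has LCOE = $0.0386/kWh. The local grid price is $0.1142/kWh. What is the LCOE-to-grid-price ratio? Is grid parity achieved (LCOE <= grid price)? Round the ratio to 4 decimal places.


Compare LCOE to grid price:
  LCOE = $0.0386/kWh, Grid price = $0.1142/kWh
  Ratio = LCOE / grid_price = 0.0386 / 0.1142 = 0.3380
  Grid parity achieved (ratio <= 1)? yes

0.3380


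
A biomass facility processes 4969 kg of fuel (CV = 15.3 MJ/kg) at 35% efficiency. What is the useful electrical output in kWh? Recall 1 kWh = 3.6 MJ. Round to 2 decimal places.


Total energy = mass * CV = 4969 * 15.3 = 76025.7 MJ
Useful energy = total * eta = 76025.7 * 0.35 = 26609.0 MJ
Convert to kWh: 26609.0 / 3.6
Useful energy = 7391.39 kWh

7391.39


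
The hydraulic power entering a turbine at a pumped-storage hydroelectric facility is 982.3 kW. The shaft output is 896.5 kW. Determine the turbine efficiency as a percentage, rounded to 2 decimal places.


Turbine efficiency = (output power / input power) * 100
eta = (896.5 / 982.3) * 100
eta = 91.27%

91.27


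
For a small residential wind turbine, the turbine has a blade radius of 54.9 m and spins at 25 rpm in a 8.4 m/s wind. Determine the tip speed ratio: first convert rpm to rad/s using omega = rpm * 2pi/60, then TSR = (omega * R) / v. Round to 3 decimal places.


Convert rotational speed to rad/s:
  omega = 25 * 2 * pi / 60 = 2.618 rad/s
Compute tip speed:
  v_tip = omega * R = 2.618 * 54.9 = 143.728 m/s
Tip speed ratio:
  TSR = v_tip / v_wind = 143.728 / 8.4 = 17.110

17.110


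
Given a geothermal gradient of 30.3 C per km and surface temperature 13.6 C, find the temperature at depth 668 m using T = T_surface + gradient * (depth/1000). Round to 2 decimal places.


Convert depth to km: 668 / 1000 = 0.668 km
Temperature increase = gradient * depth_km = 30.3 * 0.668 = 20.24 C
Temperature at depth = T_surface + delta_T = 13.6 + 20.24
T = 33.84 C

33.84


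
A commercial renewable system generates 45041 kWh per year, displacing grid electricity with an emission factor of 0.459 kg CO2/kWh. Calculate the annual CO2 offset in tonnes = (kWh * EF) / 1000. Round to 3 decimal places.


CO2 offset in kg = generation * emission_factor
CO2 offset = 45041 * 0.459 = 20673.82 kg
Convert to tonnes:
  CO2 offset = 20673.82 / 1000 = 20.674 tonnes

20.674


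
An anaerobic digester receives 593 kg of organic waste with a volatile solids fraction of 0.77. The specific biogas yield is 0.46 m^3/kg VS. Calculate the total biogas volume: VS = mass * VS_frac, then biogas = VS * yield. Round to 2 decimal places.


Compute volatile solids:
  VS = mass * VS_fraction = 593 * 0.77 = 456.61 kg
Calculate biogas volume:
  Biogas = VS * specific_yield = 456.61 * 0.46
  Biogas = 210.04 m^3

210.04


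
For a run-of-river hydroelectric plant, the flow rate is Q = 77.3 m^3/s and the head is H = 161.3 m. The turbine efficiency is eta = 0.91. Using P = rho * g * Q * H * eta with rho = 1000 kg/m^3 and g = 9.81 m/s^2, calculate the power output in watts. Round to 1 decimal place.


Apply the hydropower formula P = rho * g * Q * H * eta
rho * g = 1000 * 9.81 = 9810.0
P = 9810.0 * 77.3 * 161.3 * 0.91
P = 111307457.1 W

111307457.1


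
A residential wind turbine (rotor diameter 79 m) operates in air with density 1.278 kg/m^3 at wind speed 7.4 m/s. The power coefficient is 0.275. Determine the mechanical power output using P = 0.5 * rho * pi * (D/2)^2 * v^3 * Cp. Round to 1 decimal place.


Step 1 -- Compute swept area:
  A = pi * (D/2)^2 = pi * (79/2)^2 = 4901.67 m^2
Step 2 -- Apply wind power equation:
  P = 0.5 * rho * A * v^3 * Cp
  v^3 = 7.4^3 = 405.224
  P = 0.5 * 1.278 * 4901.67 * 405.224 * 0.275
  P = 349038.1 W

349038.1


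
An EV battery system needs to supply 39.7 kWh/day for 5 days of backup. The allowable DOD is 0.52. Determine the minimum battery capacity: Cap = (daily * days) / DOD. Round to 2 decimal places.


Total energy needed = daily * days = 39.7 * 5 = 198.5 kWh
Account for depth of discharge:
  Cap = total_energy / DOD = 198.5 / 0.52
  Cap = 381.73 kWh

381.73


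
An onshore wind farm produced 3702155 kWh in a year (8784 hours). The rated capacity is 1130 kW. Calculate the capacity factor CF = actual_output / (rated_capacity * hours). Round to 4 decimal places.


Capacity factor = actual output / maximum possible output
Maximum possible = rated * hours = 1130 * 8784 = 9925920 kWh
CF = 3702155 / 9925920
CF = 0.3730

0.3730


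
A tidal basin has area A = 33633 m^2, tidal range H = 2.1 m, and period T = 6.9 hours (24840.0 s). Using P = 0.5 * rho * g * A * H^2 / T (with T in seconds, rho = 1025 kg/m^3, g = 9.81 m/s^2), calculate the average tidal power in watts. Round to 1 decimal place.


Convert period to seconds: T = 6.9 * 3600 = 24840.0 s
H^2 = 2.1^2 = 4.41
P = 0.5 * rho * g * A * H^2 / T
P = 0.5 * 1025 * 9.81 * 33633 * 4.41 / 24840.0
P = 30020.3 W

30020.3


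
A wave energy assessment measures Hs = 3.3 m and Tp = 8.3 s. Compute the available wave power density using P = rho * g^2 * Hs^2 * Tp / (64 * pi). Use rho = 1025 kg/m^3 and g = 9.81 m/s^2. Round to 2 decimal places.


Apply wave power formula:
  g^2 = 9.81^2 = 96.2361
  Hs^2 = 3.3^2 = 10.89
  Numerator = rho * g^2 * Hs^2 * Tp = 1025 * 96.2361 * 10.89 * 8.3 = 8915954.68
  Denominator = 64 * pi = 201.0619
  P = 8915954.68 / 201.0619 = 44344.32 W/m

44344.32


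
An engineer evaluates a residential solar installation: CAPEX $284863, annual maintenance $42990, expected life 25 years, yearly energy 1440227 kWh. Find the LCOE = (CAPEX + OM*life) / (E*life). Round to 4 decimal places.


Total cost = CAPEX + OM * lifetime = 284863 + 42990 * 25 = 284863 + 1074750 = 1359613
Total generation = annual * lifetime = 1440227 * 25 = 36005675 kWh
LCOE = 1359613 / 36005675
LCOE = 0.0378 $/kWh

0.0378


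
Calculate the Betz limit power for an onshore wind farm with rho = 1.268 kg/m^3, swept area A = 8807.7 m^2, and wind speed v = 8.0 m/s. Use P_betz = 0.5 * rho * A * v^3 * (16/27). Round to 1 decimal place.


The Betz coefficient Cp_max = 16/27 = 0.5926
v^3 = 8.0^3 = 512.0
P_betz = 0.5 * rho * A * v^3 * Cp_max
P_betz = 0.5 * 1.268 * 8807.7 * 512.0 * 0.5926
P_betz = 1694251.8 W

1694251.8


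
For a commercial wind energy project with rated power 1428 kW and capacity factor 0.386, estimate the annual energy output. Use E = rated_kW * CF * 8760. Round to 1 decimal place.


Annual energy = rated_kW * capacity_factor * hours_per_year
Given: P_rated = 1428 kW, CF = 0.386, hours = 8760
E = 1428 * 0.386 * 8760
E = 4828582.1 kWh

4828582.1


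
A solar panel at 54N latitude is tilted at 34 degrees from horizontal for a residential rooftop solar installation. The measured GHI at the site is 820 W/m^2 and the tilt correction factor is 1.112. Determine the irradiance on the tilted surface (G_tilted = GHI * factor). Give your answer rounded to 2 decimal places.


Identify the given values:
  GHI = 820 W/m^2, tilt correction factor = 1.112
Apply the formula G_tilted = GHI * factor:
  G_tilted = 820 * 1.112
  G_tilted = 911.84 W/m^2

911.84


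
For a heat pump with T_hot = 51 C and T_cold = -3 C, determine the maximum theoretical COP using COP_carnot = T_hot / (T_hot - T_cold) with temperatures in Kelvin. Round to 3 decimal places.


Convert to Kelvin:
  T_hot = 51 + 273.15 = 324.15 K
  T_cold = -3 + 273.15 = 270.15 K
Apply Carnot COP formula:
  COP = T_hot_K / (T_hot_K - T_cold_K) = 324.15 / 54.0
  COP = 6.003

6.003


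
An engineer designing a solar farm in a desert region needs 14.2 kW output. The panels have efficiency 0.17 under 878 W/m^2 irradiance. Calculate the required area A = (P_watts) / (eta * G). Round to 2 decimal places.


Convert target power to watts: P = 14.2 * 1000 = 14200.0 W
Compute denominator: eta * G = 0.17 * 878 = 149.26
Required area A = P / (eta * G) = 14200.0 / 149.26
A = 95.14 m^2

95.14


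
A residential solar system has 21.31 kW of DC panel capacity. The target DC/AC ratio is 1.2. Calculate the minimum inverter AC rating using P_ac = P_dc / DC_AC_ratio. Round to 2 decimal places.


The inverter AC capacity is determined by the DC/AC ratio.
Given: P_dc = 21.31 kW, DC/AC ratio = 1.2
P_ac = P_dc / ratio = 21.31 / 1.2
P_ac = 17.76 kW

17.76


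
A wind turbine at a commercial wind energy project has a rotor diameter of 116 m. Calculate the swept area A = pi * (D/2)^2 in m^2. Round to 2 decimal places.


Compute the rotor radius:
  r = D / 2 = 116 / 2 = 58.0 m
Calculate swept area:
  A = pi * r^2 = pi * 58.0^2
  A = 10568.32 m^2

10568.32


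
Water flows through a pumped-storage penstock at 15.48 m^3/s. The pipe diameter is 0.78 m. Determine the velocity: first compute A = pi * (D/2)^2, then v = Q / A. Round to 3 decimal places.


Compute pipe cross-sectional area:
  A = pi * (D/2)^2 = pi * (0.78/2)^2 = 0.4778 m^2
Calculate velocity:
  v = Q / A = 15.48 / 0.4778
  v = 32.396 m/s

32.396


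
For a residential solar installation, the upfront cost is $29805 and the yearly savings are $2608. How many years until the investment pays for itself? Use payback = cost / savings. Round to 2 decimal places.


Simple payback period = initial cost / annual savings
Payback = 29805 / 2608
Payback = 11.43 years

11.43


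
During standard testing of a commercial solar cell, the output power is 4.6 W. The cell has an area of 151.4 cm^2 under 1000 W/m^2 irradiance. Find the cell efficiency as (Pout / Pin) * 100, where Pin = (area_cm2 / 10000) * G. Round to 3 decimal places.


First compute the input power:
  Pin = area_cm2 / 10000 * G = 151.4 / 10000 * 1000 = 15.14 W
Then compute efficiency:
  Efficiency = (Pout / Pin) * 100 = (4.6 / 15.14) * 100
  Efficiency = 30.383%

30.383


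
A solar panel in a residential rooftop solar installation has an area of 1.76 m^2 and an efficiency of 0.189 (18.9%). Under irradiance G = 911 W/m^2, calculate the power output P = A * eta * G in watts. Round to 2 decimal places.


Use the solar power formula P = A * eta * G.
Given: A = 1.76 m^2, eta = 0.189, G = 911 W/m^2
P = 1.76 * 0.189 * 911
P = 303.04 W

303.04


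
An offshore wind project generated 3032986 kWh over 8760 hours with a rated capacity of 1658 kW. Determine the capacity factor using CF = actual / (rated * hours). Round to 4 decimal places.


Capacity factor = actual output / maximum possible output
Maximum possible = rated * hours = 1658 * 8760 = 14524080 kWh
CF = 3032986 / 14524080
CF = 0.2088

0.2088


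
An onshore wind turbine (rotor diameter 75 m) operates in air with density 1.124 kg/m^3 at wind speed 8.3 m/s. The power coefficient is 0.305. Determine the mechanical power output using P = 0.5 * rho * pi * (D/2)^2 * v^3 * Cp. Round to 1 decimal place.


Step 1 -- Compute swept area:
  A = pi * (D/2)^2 = pi * (75/2)^2 = 4417.86 m^2
Step 2 -- Apply wind power equation:
  P = 0.5 * rho * A * v^3 * Cp
  v^3 = 8.3^3 = 571.787
  P = 0.5 * 1.124 * 4417.86 * 571.787 * 0.305
  P = 432995.0 W

432995.0


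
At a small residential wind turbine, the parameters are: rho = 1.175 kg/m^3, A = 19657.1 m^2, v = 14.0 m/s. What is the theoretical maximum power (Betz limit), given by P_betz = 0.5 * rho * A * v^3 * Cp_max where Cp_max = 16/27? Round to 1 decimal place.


The Betz coefficient Cp_max = 16/27 = 0.5926
v^3 = 14.0^3 = 2744.0
P_betz = 0.5 * rho * A * v^3 * Cp_max
P_betz = 0.5 * 1.175 * 19657.1 * 2744.0 * 0.5926
P_betz = 18778791.7 W

18778791.7


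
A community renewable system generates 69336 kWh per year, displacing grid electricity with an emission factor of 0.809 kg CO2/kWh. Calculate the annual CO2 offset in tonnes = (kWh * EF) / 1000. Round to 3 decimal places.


CO2 offset in kg = generation * emission_factor
CO2 offset = 69336 * 0.809 = 56092.82 kg
Convert to tonnes:
  CO2 offset = 56092.82 / 1000 = 56.093 tonnes

56.093


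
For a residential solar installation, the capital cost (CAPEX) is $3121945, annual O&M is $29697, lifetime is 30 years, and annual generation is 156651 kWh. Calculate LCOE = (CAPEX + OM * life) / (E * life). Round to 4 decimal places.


Total cost = CAPEX + OM * lifetime = 3121945 + 29697 * 30 = 3121945 + 890910 = 4012855
Total generation = annual * lifetime = 156651 * 30 = 4699530 kWh
LCOE = 4012855 / 4699530
LCOE = 0.8539 $/kWh

0.8539


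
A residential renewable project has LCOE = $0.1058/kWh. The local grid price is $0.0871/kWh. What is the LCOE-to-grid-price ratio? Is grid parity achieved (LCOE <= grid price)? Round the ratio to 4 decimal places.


Compare LCOE to grid price:
  LCOE = $0.1058/kWh, Grid price = $0.0871/kWh
  Ratio = LCOE / grid_price = 0.1058 / 0.0871 = 1.2147
  Grid parity achieved (ratio <= 1)? no

1.2147


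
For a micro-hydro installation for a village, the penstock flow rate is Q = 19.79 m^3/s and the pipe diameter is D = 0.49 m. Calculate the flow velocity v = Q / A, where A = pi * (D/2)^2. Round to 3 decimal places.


Compute pipe cross-sectional area:
  A = pi * (D/2)^2 = pi * (0.49/2)^2 = 0.1886 m^2
Calculate velocity:
  v = Q / A = 19.79 / 0.1886
  v = 104.945 m/s

104.945


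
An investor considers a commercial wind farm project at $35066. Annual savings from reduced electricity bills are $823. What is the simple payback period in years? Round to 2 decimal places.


Simple payback period = initial cost / annual savings
Payback = 35066 / 823
Payback = 42.61 years

42.61


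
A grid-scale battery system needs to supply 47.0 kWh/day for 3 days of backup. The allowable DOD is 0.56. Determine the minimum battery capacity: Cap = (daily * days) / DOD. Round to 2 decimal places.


Total energy needed = daily * days = 47.0 * 3 = 141.0 kWh
Account for depth of discharge:
  Cap = total_energy / DOD = 141.0 / 0.56
  Cap = 251.79 kWh

251.79


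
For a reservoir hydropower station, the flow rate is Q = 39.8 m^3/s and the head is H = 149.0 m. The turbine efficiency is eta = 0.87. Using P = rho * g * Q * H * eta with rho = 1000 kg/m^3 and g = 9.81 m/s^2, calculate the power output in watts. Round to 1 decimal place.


Apply the hydropower formula P = rho * g * Q * H * eta
rho * g = 1000 * 9.81 = 9810.0
P = 9810.0 * 39.8 * 149.0 * 0.87
P = 50612477.9 W

50612477.9


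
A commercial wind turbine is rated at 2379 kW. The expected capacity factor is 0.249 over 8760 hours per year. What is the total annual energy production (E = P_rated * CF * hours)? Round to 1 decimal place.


Annual energy = rated_kW * capacity_factor * hours_per_year
Given: P_rated = 2379 kW, CF = 0.249, hours = 8760
E = 2379 * 0.249 * 8760
E = 5189170.0 kWh

5189170.0


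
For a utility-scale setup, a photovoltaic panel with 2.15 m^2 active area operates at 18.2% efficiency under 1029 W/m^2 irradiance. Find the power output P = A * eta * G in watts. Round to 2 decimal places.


Use the solar power formula P = A * eta * G.
Given: A = 2.15 m^2, eta = 0.182, G = 1029 W/m^2
P = 2.15 * 0.182 * 1029
P = 402.65 W

402.65


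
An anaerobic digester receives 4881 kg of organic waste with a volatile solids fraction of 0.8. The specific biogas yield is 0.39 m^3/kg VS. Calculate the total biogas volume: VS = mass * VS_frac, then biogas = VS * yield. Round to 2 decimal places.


Compute volatile solids:
  VS = mass * VS_fraction = 4881 * 0.8 = 3904.8 kg
Calculate biogas volume:
  Biogas = VS * specific_yield = 3904.8 * 0.39
  Biogas = 1522.87 m^3

1522.87


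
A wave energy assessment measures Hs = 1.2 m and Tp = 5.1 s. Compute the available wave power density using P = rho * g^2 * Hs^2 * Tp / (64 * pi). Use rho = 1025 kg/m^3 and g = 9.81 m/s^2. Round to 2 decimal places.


Apply wave power formula:
  g^2 = 9.81^2 = 96.2361
  Hs^2 = 1.2^2 = 1.44
  Numerator = rho * g^2 * Hs^2 * Tp = 1025 * 96.2361 * 1.44 * 5.1 = 724426.87
  Denominator = 64 * pi = 201.0619
  P = 724426.87 / 201.0619 = 3603.00 W/m

3603.00


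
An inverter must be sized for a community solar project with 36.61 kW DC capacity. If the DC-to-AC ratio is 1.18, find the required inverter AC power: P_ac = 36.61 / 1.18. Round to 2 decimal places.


The inverter AC capacity is determined by the DC/AC ratio.
Given: P_dc = 36.61 kW, DC/AC ratio = 1.18
P_ac = P_dc / ratio = 36.61 / 1.18
P_ac = 31.03 kW

31.03


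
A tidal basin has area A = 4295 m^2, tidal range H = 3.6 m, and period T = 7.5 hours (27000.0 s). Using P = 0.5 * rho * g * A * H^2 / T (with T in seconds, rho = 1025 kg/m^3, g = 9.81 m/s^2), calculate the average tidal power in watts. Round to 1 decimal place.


Convert period to seconds: T = 7.5 * 3600 = 27000.0 s
H^2 = 3.6^2 = 12.96
P = 0.5 * rho * g * A * H^2 / T
P = 0.5 * 1025 * 9.81 * 4295 * 12.96 / 27000.0
P = 10365.0 W

10365.0


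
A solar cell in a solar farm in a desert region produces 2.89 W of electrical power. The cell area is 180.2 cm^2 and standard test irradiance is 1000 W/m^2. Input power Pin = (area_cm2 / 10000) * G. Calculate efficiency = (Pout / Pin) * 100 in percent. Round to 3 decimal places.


First compute the input power:
  Pin = area_cm2 / 10000 * G = 180.2 / 10000 * 1000 = 18.02 W
Then compute efficiency:
  Efficiency = (Pout / Pin) * 100 = (2.89 / 18.02) * 100
  Efficiency = 16.038%

16.038


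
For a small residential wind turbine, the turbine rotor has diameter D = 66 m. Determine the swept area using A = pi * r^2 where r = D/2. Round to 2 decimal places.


Compute the rotor radius:
  r = D / 2 = 66 / 2 = 33.0 m
Calculate swept area:
  A = pi * r^2 = pi * 33.0^2
  A = 3421.19 m^2

3421.19


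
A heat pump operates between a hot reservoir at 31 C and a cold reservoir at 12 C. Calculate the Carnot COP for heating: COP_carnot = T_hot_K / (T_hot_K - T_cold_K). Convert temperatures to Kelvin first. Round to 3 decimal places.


Convert to Kelvin:
  T_hot = 31 + 273.15 = 304.15 K
  T_cold = 12 + 273.15 = 285.15 K
Apply Carnot COP formula:
  COP = T_hot_K / (T_hot_K - T_cold_K) = 304.15 / 19.0
  COP = 16.008

16.008


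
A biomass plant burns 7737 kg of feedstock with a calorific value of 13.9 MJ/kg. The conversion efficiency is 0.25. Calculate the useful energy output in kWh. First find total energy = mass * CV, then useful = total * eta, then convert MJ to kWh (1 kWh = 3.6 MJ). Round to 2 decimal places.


Total energy = mass * CV = 7737 * 13.9 = 107544.3 MJ
Useful energy = total * eta = 107544.3 * 0.25 = 26886.08 MJ
Convert to kWh: 26886.08 / 3.6
Useful energy = 7468.35 kWh

7468.35


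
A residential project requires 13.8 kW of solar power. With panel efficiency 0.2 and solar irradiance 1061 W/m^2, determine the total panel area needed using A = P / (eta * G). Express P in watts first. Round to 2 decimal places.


Convert target power to watts: P = 13.8 * 1000 = 13800.0 W
Compute denominator: eta * G = 0.2 * 1061 = 212.2
Required area A = P / (eta * G) = 13800.0 / 212.2
A = 65.03 m^2

65.03


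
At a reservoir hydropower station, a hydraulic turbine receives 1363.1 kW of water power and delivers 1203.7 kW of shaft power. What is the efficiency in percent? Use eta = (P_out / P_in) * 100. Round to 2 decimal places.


Turbine efficiency = (output power / input power) * 100
eta = (1203.7 / 1363.1) * 100
eta = 88.31%

88.31


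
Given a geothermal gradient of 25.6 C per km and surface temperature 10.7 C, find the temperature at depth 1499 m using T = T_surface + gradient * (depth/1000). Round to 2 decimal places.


Convert depth to km: 1499 / 1000 = 1.499 km
Temperature increase = gradient * depth_km = 25.6 * 1.499 = 38.37 C
Temperature at depth = T_surface + delta_T = 10.7 + 38.37
T = 49.07 C

49.07
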